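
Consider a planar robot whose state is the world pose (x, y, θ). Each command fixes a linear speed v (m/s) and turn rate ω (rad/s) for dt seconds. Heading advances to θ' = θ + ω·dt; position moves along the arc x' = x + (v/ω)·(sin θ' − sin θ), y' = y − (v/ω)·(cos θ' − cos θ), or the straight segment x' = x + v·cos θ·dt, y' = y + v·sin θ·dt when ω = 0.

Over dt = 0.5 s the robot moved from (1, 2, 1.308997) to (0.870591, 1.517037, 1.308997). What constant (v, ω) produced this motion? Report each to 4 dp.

Δθ = 1.308997 − 1.308997 = 0.000000
ω = Δθ/dt = 0.000000/0.5 = 0.0000
ω = 0 → v = (Δx·cos θ + Δy·sin θ)/dt = -1.0000

v = -1.0000, ω = 0.0000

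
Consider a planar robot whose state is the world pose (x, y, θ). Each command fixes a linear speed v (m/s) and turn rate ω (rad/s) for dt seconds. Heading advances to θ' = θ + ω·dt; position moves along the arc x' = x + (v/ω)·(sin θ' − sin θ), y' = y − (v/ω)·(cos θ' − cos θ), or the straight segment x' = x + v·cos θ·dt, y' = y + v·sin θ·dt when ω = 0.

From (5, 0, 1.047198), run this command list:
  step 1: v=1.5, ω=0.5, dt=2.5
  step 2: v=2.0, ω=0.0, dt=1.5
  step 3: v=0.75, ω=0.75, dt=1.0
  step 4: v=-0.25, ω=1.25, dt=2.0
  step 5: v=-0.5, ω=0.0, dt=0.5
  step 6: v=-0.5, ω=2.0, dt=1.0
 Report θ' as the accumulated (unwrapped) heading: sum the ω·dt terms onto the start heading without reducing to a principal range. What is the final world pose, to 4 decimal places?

(1.5604, 6.4720, 7.5472)

step 1: θ'=2.2972 (R=3.0000) → pose (4.6446, 3.4926, 2.2972)
step 2: θ'=2.2972 (straight) → pose (2.6521, 5.7353, 2.2972)
step 3: θ'=3.0472 (R=1.0000) → pose (1.9988, 6.0666, 3.0472)
step 4: θ'=5.5472 (R=-0.2000) → pose (2.1519, 6.4140, 5.5472)
step 5: θ'=5.5472 (straight) → pose (1.9666, 6.5818, 5.5472)
step 6: θ'=7.5472 (R=-0.2500) → pose (1.5604, 6.4720, 7.5472)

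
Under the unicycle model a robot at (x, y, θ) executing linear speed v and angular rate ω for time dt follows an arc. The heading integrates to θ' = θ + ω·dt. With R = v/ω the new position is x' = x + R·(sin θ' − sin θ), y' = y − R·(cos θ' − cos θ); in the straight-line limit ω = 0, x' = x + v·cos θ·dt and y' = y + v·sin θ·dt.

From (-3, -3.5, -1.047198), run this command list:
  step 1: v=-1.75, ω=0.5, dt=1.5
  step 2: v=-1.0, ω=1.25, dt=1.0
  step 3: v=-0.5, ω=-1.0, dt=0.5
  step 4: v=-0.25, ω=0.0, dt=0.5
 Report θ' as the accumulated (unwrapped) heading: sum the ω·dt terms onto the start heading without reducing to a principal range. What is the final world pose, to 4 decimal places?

(-6.1936, -2.4194, 0.4528)

step 1: θ'=-0.2972 (R=-3.5000) → pose (-5.0061, -1.9034, -0.2972)
step 2: θ'=0.9528 (R=-0.8000) → pose (-5.8924, -2.2048, 0.9528)
step 3: θ'=0.4528 (R=0.5000) → pose (-6.0812, -2.3648, 0.4528)
step 4: θ'=0.4528 (straight) → pose (-6.1936, -2.4194, 0.4528)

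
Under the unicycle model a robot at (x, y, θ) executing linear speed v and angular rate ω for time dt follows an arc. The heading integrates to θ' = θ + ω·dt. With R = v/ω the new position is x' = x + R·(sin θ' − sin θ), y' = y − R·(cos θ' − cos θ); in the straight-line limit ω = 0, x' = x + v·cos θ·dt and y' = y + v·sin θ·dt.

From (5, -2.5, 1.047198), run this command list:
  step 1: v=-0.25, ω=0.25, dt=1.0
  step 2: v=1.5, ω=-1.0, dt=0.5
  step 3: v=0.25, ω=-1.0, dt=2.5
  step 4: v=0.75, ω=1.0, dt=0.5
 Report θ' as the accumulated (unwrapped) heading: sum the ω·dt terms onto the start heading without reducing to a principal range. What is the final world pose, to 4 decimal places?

(5.7447, -2.6631, -1.2028)

step 1: θ'=1.2972 (R=-1.0000) → pose (4.9032, -2.7298, 1.2972)
step 2: θ'=0.7972 (R=-1.5000) → pose (5.2743, -2.0870, 0.7972)
step 3: θ'=-1.7028 (R=-0.2500) → pose (5.7010, -2.2946, -1.7028)
step 4: θ'=-1.2028 (R=0.7500) → pose (5.7447, -2.6631, -1.2028)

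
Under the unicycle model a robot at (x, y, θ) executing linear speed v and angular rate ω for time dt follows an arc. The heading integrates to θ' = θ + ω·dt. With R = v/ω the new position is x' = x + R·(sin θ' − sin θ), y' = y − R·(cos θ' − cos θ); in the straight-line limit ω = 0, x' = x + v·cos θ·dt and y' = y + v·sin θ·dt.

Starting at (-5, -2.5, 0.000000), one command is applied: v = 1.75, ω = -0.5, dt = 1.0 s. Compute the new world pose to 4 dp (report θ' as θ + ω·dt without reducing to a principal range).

θ' = 0.0000 + -0.5·1.0 = -0.5000
R = v/ω = 1.75/-0.5 = -3.5000
x' = -5 + -3.5000·(sin -0.5000 − sin 0.0000) = -3.3220
y' = -2.5 − -3.5000·(cos -0.5000 − cos 0.0000) = -2.9285

(-3.3220, -2.9285, -0.5000)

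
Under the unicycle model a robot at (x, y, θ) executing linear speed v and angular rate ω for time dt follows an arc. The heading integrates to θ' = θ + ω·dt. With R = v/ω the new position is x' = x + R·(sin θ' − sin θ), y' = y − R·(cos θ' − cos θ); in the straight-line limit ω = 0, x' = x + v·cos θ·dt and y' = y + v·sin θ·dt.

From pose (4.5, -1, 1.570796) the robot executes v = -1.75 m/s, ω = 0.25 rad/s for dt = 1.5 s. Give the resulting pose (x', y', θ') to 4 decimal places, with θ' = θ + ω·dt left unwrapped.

(4.9864, -3.5639, 1.9458)

θ' = 1.5708 + 0.25·1.5 = 1.9458
R = v/ω = -1.75/0.25 = -7.0000
x' = 4.5 + -7.0000·(sin 1.9458 − sin 1.5708) = 4.9864
y' = -1 − -7.0000·(cos 1.9458 − cos 1.5708) = -3.5639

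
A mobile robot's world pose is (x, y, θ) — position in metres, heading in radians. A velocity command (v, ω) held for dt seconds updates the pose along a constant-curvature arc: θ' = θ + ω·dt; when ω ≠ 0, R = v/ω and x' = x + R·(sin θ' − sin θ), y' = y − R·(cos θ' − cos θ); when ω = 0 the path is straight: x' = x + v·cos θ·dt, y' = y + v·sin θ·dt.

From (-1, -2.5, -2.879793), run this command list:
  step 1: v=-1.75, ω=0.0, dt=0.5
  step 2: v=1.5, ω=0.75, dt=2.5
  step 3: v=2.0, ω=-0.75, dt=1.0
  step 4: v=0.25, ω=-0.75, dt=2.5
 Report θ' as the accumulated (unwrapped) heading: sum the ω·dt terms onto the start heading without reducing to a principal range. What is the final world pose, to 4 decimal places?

step 1: θ'=-2.8798 (straight) → pose (-0.1548, -2.2735, -2.8798)
step 2: θ'=-1.0048 (R=2.0000) → pose (-1.3253, -5.2779, -1.0048)
step 3: θ'=-1.7548 (R=-2.6667) → pose (-0.9544, -7.1958, -1.7548)
step 4: θ'=-3.6298 (R=-0.3333) → pose (-1.4385, -7.4292, -3.6298)

(-1.4385, -7.4292, -3.6298)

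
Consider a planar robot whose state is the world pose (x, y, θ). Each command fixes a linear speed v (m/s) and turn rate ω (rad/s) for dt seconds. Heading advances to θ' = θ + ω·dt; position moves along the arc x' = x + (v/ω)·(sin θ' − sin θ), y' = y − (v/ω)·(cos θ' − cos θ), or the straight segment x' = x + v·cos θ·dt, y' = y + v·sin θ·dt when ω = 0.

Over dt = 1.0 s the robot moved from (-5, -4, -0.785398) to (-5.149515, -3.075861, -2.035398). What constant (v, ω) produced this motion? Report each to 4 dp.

v = -1.0000, ω = -1.2500

Δθ = -2.035398 − -0.785398 = -1.250000
ω = Δθ/dt = -1.250000/1.0 = -1.2500
R = −Δy/(cos θ' − cos θ) = 0.8000
v = R·ω = 0.8000·-1.2500 = -1.0000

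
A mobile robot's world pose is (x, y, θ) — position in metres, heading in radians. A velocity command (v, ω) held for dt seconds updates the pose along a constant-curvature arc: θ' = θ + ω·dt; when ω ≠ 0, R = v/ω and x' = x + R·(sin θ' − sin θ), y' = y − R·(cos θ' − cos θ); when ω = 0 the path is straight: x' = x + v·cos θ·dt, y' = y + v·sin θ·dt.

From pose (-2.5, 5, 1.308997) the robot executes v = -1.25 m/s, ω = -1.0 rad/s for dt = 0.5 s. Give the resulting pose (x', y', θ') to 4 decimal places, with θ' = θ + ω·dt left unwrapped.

θ' = 1.3090 + -1.0·0.5 = 0.8090
R = v/ω = -1.25/-1.0 = 1.2500
x' = -2.5 + 1.2500·(sin 0.8090 − sin 1.3090) = -2.8029
y' = 5 − 1.2500·(cos 0.8090 − cos 1.3090) = 4.4607

(-2.8029, 4.4607, 0.8090)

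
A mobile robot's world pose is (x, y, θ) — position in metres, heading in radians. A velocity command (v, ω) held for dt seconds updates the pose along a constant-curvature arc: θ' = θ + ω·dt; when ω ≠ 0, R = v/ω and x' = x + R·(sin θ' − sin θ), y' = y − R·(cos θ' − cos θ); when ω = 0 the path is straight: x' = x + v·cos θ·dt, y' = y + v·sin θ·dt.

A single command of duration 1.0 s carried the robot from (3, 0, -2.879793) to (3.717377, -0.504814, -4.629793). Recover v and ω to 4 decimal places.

Δθ = -4.629793 − -2.879793 = -1.750000
ω = Δθ/dt = -1.750000/1.0 = -1.7500
R = Δx/(sin θ' − sin θ) = 0.5714
v = R·ω = 0.5714·-1.7500 = -1.0000

v = -1.0000, ω = -1.7500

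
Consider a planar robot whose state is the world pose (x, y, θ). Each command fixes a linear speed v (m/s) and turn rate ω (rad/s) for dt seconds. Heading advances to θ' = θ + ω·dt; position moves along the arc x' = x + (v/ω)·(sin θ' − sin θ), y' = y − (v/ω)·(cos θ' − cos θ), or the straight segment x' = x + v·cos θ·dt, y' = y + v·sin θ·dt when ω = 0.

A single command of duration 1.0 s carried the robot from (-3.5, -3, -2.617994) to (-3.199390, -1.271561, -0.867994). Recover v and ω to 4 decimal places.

Δθ = -0.867994 − -2.617994 = 1.750000
ω = Δθ/dt = 1.750000/1.0 = 1.7500
R = −Δy/(cos θ' − cos θ) = -1.1429
v = R·ω = -1.1429·1.7500 = -2.0000

v = -2.0000, ω = 1.7500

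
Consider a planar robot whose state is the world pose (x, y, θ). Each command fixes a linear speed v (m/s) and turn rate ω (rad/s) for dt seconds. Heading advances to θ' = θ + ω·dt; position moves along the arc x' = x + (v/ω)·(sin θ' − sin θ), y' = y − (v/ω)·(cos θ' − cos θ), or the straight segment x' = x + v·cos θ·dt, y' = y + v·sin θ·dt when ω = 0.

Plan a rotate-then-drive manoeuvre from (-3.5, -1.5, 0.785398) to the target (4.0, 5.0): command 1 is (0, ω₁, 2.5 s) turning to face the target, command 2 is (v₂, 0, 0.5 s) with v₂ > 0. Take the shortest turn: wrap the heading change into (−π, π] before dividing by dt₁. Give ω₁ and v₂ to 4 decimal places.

heading to target = atan2(5−-1.5, 4−-3.5) = 0.7141
Δθ = wrap(0.7141 − 0.7854) = -0.0713; ω₁ = Δθ/dt₁ = -0.0285
distance = √((4−-3.5)² + (5−-1.5)²) = 9.9247; v₂ = distance/dt₂ = 19.8494

ω₁ = -0.0285, v₂ = 19.8494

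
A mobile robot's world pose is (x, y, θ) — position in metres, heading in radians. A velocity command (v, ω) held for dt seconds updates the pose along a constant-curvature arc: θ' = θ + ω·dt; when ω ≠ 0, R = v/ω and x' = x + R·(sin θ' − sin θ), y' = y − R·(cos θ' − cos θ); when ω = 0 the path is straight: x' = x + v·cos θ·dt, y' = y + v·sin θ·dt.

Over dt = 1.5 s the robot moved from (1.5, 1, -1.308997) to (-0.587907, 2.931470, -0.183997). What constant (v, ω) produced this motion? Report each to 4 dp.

Δθ = -0.183997 − -1.308997 = 1.125000
ω = Δθ/dt = 1.125000/1.5 = 0.7500
R = Δx/(sin θ' − sin θ) = -2.6667
v = R·ω = -2.6667·0.7500 = -2.0000

v = -2.0000, ω = 0.7500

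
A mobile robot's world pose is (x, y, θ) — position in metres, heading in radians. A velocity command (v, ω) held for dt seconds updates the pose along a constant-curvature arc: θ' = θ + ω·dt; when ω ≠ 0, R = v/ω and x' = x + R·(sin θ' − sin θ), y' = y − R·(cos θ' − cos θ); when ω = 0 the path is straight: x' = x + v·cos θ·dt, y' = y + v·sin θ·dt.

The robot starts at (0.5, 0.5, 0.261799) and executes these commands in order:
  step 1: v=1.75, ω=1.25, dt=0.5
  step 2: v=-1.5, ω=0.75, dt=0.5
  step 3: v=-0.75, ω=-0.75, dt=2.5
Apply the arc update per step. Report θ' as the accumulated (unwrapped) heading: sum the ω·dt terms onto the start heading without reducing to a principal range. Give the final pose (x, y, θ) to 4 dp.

(-0.6606, -0.2017, -0.6132)

step 1: θ'=0.8868 (R=1.4000) → pose (1.2227, 0.9676, 0.8868)
step 2: θ'=1.2618 (R=-2.0000) → pose (0.8676, 0.3121, 1.2618)
step 3: θ'=-0.6132 (R=1.0000) → pose (-0.6606, -0.2017, -0.6132)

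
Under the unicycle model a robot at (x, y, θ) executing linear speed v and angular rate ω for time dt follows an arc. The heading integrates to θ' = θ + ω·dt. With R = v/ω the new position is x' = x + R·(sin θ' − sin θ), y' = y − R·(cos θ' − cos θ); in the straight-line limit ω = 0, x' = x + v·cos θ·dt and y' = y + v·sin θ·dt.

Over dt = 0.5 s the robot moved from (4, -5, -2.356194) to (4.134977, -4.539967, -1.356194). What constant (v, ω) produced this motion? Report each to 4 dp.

Δθ = -1.356194 − -2.356194 = 1.000000
ω = Δθ/dt = 1.000000/0.5 = 2.0000
R = −Δy/(cos θ' − cos θ) = -0.5000
v = R·ω = -0.5000·2.0000 = -1.0000

v = -1.0000, ω = 2.0000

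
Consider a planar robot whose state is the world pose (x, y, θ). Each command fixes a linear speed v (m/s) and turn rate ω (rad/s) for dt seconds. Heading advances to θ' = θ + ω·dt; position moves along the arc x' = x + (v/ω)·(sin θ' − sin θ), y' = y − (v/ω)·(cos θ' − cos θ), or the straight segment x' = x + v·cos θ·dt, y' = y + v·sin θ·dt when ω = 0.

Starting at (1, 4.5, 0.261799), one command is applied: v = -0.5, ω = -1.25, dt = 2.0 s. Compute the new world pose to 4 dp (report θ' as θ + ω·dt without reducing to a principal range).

θ' = 0.2618 + -1.25·2.0 = -2.2382
R = v/ω = -0.5/-1.25 = 0.4000
x' = 1 + 0.4000·(sin -2.2382 − sin 0.2618) = 0.5823
y' = 4.5 − 0.4000·(cos -2.2382 − cos 0.2618) = 5.1340

(0.5823, 5.1340, -2.2382)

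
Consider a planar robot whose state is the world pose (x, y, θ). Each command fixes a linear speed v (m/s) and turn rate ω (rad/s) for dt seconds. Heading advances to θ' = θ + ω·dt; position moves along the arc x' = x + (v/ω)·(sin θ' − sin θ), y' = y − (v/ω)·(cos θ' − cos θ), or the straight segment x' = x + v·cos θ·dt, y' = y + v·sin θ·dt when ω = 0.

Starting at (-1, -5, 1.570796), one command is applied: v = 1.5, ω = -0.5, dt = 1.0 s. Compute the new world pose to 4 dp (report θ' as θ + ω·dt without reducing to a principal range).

(-0.6327, -3.5617, 1.0708)

θ' = 1.5708 + -0.5·1.0 = 1.0708
R = v/ω = 1.5/-0.5 = -3.0000
x' = -1 + -3.0000·(sin 1.0708 − sin 1.5708) = -0.6327
y' = -5 − -3.0000·(cos 1.0708 − cos 1.5708) = -3.5617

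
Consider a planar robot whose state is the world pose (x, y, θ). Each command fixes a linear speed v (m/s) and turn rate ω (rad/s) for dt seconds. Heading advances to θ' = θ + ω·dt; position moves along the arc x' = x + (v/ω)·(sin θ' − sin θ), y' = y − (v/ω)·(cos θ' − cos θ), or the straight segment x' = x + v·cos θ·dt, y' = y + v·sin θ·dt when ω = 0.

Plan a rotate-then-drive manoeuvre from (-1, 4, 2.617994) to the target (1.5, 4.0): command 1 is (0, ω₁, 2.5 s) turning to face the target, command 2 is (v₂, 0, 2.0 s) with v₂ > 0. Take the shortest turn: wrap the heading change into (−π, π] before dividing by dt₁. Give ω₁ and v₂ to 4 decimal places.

ω₁ = -1.0472, v₂ = 1.2500

heading to target = atan2(4−4, 1.5−-1) = 0.0000
Δθ = wrap(0.0000 − 2.6180) = -2.6180; ω₁ = Δθ/dt₁ = -1.0472
distance = √((1.5−-1)² + (4−4)²) = 2.5000; v₂ = distance/dt₂ = 1.2500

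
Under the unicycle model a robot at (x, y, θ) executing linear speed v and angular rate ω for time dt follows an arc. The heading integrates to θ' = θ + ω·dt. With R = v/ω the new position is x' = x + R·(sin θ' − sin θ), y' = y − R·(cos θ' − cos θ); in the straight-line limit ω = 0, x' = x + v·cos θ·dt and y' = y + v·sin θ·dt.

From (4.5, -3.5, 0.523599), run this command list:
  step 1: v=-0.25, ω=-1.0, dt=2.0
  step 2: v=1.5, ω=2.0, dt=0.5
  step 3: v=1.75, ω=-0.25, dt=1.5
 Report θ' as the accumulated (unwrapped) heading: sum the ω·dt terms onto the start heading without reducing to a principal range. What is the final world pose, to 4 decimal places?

(6.5842, -5.5109, -0.8514)

step 1: θ'=-1.4764 (R=0.2500) → pose (4.1261, -3.3071, -1.4764)
step 2: θ'=-0.4764 (R=0.7500) → pose (4.5288, -3.9029, -0.4764)
step 3: θ'=-0.8514 (R=-7.0000) → pose (6.5842, -5.5109, -0.8514)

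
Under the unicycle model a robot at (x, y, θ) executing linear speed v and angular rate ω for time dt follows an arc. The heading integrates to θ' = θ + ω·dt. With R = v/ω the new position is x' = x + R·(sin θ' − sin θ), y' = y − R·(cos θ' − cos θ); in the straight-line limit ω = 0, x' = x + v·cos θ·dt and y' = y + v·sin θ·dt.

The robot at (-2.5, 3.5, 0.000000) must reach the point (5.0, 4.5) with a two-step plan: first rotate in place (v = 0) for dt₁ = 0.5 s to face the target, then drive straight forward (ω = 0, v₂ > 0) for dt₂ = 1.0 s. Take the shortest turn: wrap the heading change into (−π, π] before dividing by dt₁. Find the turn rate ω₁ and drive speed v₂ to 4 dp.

ω₁ = 0.2651, v₂ = 7.5664

heading to target = atan2(4.5−3.5, 5−-2.5) = 0.1326
Δθ = wrap(0.1326 − 0.0000) = 0.1326; ω₁ = Δθ/dt₁ = 0.2651
distance = √((5−-2.5)² + (4.5−3.5)²) = 7.5664; v₂ = distance/dt₂ = 7.5664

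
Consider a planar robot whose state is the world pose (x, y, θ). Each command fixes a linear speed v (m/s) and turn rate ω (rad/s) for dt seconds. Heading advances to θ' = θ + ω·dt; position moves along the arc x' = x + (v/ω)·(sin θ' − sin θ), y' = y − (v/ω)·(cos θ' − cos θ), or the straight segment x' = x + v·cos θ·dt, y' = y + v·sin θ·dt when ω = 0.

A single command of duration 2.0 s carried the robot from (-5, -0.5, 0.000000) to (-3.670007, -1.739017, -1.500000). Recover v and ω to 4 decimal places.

Δθ = -1.500000 − 0.000000 = -1.500000
ω = Δθ/dt = -1.500000/2.0 = -0.7500
R = Δx/(sin θ' − sin θ) = -1.3333
v = R·ω = -1.3333·-0.7500 = 1.0000

v = 1.0000, ω = -0.7500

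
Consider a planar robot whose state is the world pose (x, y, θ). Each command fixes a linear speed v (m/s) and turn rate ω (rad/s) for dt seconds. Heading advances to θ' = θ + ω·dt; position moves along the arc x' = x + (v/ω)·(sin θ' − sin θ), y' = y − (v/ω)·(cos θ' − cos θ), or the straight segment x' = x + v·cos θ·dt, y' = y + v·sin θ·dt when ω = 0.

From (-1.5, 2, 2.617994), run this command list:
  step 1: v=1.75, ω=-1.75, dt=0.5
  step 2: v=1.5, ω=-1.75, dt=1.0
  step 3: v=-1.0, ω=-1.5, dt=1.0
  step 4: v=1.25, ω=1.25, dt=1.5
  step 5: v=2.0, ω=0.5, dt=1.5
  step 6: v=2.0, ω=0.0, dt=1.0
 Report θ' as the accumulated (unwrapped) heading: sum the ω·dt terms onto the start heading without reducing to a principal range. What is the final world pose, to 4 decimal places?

step 1: θ'=1.7430 (R=-1.0000) → pose (-1.9852, 2.6947, 1.7430)
step 2: θ'=-0.0070 (R=-0.8571) → pose (-1.1347, 3.6987, -0.0070)
step 3: θ'=-1.5070 (R=0.6667) → pose (-1.7954, 4.3228, -1.5070)
step 4: θ'=0.3680 (R=1.0000) → pose (-0.4377, 3.4535, 0.3680)
step 5: θ'=1.1180 (R=4.0000) → pose (1.7203, 5.4358, 1.1180)
step 6: θ'=1.1180 (straight) → pose (2.5952, 7.2342, 1.1180)

(2.5952, 7.2342, 1.1180)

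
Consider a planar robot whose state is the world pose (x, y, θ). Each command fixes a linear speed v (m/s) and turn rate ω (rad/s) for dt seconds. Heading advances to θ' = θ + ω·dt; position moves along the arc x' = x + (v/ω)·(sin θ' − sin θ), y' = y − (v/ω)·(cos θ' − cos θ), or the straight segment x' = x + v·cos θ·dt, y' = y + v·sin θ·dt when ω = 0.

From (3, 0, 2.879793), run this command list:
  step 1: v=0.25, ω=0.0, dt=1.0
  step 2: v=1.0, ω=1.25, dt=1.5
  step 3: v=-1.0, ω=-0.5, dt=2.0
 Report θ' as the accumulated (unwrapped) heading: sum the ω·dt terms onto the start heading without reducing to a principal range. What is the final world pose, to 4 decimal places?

(2.5994, 0.9785, 3.7548)

step 1: θ'=2.8798 (straight) → pose (2.7585, 0.0647, 2.8798)
step 2: θ'=4.7548 (R=0.8000) → pose (1.7522, -0.7419, 4.7548)
step 3: θ'=3.7548 (R=2.0000) → pose (2.5994, 0.9785, 3.7548)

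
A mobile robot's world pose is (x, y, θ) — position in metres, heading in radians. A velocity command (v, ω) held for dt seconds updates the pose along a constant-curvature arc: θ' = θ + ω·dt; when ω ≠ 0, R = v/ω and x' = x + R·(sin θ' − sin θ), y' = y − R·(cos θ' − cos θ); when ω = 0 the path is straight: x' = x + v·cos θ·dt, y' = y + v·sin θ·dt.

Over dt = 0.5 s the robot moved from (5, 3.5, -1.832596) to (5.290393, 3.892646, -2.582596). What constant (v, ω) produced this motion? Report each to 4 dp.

v = -1.0000, ω = -1.5000

Δθ = -2.582596 − -1.832596 = -0.750000
ω = Δθ/dt = -0.750000/0.5 = -1.5000
R = −Δy/(cos θ' − cos θ) = 0.6667
v = R·ω = 0.6667·-1.5000 = -1.0000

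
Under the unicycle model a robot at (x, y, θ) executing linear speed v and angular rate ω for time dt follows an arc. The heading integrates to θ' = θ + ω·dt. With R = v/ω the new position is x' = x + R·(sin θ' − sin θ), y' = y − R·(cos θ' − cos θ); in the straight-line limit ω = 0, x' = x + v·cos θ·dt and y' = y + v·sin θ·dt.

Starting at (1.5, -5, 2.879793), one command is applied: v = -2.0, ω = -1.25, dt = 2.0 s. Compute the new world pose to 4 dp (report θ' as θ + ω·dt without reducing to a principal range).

(1.6791, -8.0315, 0.3798)

θ' = 2.8798 + -1.25·2.0 = 0.3798
R = v/ω = -2.0/-1.25 = 1.6000
x' = 1.5 + 1.6000·(sin 0.3798 − sin 2.8798) = 1.6791
y' = -5 − 1.6000·(cos 0.3798 − cos 2.8798) = -8.0315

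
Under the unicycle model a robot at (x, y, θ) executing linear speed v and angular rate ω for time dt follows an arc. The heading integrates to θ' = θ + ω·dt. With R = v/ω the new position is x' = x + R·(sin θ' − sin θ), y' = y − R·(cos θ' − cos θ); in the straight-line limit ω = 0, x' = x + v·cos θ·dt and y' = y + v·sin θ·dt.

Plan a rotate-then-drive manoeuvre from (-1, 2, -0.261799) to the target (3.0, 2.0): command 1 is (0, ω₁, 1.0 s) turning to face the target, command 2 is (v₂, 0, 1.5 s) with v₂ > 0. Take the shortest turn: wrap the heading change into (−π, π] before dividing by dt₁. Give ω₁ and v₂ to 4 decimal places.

heading to target = atan2(2−2, 3−-1) = 0.0000
Δθ = wrap(0.0000 − -0.2618) = 0.2618; ω₁ = Δθ/dt₁ = 0.2618
distance = √((3−-1)² + (2−2)²) = 4.0000; v₂ = distance/dt₂ = 2.6667

ω₁ = 0.2618, v₂ = 2.6667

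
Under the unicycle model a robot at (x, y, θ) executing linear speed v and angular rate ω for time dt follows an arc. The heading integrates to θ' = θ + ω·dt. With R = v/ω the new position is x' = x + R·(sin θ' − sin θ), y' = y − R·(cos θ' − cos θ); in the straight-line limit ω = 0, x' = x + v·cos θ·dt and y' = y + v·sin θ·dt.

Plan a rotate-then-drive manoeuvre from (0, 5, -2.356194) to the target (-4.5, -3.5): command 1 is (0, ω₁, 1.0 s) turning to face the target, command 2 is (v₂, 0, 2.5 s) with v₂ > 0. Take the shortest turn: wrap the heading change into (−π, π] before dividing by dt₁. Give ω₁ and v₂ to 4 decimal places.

ω₁ = 0.2985, v₂ = 3.8471

heading to target = atan2(-3.5−5, -4.5−0) = -2.0577
Δθ = wrap(-2.0577 − -2.3562) = 0.2985; ω₁ = Δθ/dt₁ = 0.2985
distance = √((-4.5−0)² + (-3.5−5)²) = 9.6177; v₂ = distance/dt₂ = 3.8471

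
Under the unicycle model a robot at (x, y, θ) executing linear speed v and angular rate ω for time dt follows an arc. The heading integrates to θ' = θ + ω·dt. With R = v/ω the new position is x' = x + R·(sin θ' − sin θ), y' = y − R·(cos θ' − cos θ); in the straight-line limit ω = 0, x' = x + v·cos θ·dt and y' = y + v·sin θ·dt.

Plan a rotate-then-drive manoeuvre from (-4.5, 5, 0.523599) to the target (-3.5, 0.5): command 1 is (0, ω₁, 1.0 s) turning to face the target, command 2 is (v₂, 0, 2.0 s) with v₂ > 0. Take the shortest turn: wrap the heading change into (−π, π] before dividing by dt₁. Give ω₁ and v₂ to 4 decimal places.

heading to target = atan2(0.5−5, -3.5−-4.5) = -1.3521
Δθ = wrap(-1.3521 − 0.5236) = -1.8757; ω₁ = Δθ/dt₁ = -1.8757
distance = √((-3.5−-4.5)² + (0.5−5)²) = 4.6098; v₂ = distance/dt₂ = 2.3049

ω₁ = -1.8757, v₂ = 2.3049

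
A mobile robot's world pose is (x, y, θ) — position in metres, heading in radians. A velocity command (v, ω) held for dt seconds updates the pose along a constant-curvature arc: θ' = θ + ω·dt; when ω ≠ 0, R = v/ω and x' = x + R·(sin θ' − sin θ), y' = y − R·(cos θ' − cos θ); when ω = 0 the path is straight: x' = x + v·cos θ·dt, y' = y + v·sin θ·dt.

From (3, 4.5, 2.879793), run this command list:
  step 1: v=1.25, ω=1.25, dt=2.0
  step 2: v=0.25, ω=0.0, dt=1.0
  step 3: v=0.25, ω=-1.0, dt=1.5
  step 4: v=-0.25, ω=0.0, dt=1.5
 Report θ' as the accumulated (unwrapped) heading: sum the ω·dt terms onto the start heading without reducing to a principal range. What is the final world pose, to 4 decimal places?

(2.3597, 2.6315, 3.8798)

step 1: θ'=5.3798 (R=1.0000) → pose (1.9557, 2.9151, 5.3798)
step 2: θ'=5.3798 (straight) → pose (2.1105, 2.7188, 5.3798)
step 3: θ'=3.8798 (R=-0.2500) → pose (2.0824, 2.3791, 3.8798)
step 4: θ'=3.8798 (straight) → pose (2.3597, 2.6315, 3.8798)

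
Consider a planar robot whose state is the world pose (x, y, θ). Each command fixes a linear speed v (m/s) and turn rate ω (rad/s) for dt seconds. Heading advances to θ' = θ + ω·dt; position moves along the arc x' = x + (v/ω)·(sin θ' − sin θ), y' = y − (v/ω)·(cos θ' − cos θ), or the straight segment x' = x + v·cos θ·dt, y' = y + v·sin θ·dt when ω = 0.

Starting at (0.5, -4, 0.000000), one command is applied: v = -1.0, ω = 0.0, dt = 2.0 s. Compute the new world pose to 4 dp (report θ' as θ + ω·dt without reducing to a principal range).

(-1.5000, -4.0000, 0.0000)

θ' = 0.0000 + 0.0·2.0 = 0.0000
ω = 0 → straight: x' = 0.5 + -1.0·cos(0.0000)·2.0 = -1.5000
y' = -4 + -1.0·sin(0.0000)·2.0 = -4.0000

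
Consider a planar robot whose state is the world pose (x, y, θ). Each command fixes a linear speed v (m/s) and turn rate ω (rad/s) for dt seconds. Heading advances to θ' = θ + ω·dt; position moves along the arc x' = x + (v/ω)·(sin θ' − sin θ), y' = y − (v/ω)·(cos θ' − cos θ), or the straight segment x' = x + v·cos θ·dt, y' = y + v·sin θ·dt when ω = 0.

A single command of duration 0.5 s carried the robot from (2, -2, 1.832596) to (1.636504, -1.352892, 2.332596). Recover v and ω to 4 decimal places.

v = 1.5000, ω = 1.0000

Δθ = 2.332596 − 1.832596 = 0.500000
ω = Δθ/dt = 0.500000/0.5 = 1.0000
R = −Δy/(cos θ' − cos θ) = 1.5000
v = R·ω = 1.5000·1.0000 = 1.5000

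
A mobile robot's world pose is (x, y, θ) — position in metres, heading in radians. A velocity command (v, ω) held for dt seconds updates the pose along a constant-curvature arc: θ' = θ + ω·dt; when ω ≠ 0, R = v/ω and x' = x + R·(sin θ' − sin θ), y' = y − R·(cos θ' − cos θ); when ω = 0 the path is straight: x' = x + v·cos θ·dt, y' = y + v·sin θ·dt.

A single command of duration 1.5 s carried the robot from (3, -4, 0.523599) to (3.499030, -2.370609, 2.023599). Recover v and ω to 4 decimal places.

Δθ = 2.023599 − 0.523599 = 1.500000
ω = Δθ/dt = 1.500000/1.5 = 1.0000
R = −Δy/(cos θ' − cos θ) = 1.2500
v = R·ω = 1.2500·1.0000 = 1.2500

v = 1.2500, ω = 1.0000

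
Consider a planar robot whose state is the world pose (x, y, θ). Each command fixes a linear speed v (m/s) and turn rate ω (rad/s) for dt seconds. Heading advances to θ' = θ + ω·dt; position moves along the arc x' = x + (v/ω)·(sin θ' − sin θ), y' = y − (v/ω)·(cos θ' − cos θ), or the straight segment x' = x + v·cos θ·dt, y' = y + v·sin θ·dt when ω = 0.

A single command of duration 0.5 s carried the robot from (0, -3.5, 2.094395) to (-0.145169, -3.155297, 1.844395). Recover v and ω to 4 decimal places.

v = 0.7500, ω = -0.5000

Δθ = 1.844395 − 2.094395 = -0.250000
ω = Δθ/dt = -0.250000/0.5 = -0.5000
R = −Δy/(cos θ' − cos θ) = -1.5000
v = R·ω = -1.5000·-0.5000 = 0.7500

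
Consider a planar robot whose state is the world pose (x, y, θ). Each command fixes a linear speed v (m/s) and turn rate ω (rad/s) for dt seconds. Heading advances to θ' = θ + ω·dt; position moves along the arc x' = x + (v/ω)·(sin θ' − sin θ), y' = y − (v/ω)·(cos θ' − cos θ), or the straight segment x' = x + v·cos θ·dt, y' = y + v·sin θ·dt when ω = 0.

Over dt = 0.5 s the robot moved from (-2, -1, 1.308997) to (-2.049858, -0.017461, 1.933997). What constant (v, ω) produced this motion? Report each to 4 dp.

v = 2.0000, ω = 1.2500

Δθ = 1.933997 − 1.308997 = 0.625000
ω = Δθ/dt = 0.625000/0.5 = 1.2500
R = −Δy/(cos θ' − cos θ) = 1.6000
v = R·ω = 1.6000·1.2500 = 2.0000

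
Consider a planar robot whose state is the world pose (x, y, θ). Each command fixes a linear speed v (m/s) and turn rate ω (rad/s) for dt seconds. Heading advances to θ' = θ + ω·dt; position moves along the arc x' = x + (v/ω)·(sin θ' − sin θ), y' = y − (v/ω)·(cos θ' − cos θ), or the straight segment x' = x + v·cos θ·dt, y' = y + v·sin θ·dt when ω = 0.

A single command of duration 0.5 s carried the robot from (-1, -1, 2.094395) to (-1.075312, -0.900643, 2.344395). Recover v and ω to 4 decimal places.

Δθ = 2.344395 − 2.094395 = 0.250000
ω = Δθ/dt = 0.250000/0.5 = 0.5000
R = −Δy/(cos θ' − cos θ) = 0.5000
v = R·ω = 0.5000·0.5000 = 0.2500

v = 0.2500, ω = 0.5000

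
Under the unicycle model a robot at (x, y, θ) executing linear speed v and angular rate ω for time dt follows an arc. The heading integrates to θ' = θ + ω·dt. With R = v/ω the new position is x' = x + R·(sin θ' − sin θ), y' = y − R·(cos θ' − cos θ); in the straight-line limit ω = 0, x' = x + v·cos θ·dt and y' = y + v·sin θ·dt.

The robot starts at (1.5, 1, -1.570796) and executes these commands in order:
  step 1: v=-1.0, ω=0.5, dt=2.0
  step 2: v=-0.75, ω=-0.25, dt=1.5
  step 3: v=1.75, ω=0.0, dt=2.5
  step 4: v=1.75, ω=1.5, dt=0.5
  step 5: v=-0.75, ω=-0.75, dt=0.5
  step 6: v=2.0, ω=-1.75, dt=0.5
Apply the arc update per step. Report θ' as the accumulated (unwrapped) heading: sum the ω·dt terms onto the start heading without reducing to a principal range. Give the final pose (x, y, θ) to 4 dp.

step 1: θ'=-0.5708 (R=-2.0000) → pose (0.5806, 2.6829, -0.5708)
step 2: θ'=-0.9458 (R=3.0000) → pose (-0.2314, 3.4521, -0.9458)
step 3: θ'=-0.9458 (straight) → pose (2.3284, -0.0959, -0.9458)
step 4: θ'=-0.1958 (R=1.1667) → pose (3.0476, -0.5577, -0.1958)
step 5: θ'=-0.5708 (R=1.0000) → pose (2.7018, -0.4182, -0.5708)
step 6: θ'=-1.4458 (R=-1.1429) → pose (3.2183, -1.2374, -1.4458)

(3.2183, -1.2374, -1.4458)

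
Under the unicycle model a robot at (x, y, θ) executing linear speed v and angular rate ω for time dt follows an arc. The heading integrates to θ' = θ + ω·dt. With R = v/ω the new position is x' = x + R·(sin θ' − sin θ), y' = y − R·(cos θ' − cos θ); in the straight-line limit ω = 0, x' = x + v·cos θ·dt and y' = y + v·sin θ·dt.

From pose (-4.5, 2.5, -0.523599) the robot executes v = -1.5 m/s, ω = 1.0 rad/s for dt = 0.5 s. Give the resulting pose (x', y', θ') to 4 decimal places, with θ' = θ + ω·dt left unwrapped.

θ' = -0.5236 + 1.0·0.5 = -0.0236
R = v/ω = -1.5/1.0 = -1.5000
x' = -4.5 + -1.5000·(sin -0.0236 − sin -0.5236) = -5.2146
y' = 2.5 − -1.5000·(cos -0.0236 − cos -0.5236) = 2.7005

(-5.2146, 2.7005, -0.0236)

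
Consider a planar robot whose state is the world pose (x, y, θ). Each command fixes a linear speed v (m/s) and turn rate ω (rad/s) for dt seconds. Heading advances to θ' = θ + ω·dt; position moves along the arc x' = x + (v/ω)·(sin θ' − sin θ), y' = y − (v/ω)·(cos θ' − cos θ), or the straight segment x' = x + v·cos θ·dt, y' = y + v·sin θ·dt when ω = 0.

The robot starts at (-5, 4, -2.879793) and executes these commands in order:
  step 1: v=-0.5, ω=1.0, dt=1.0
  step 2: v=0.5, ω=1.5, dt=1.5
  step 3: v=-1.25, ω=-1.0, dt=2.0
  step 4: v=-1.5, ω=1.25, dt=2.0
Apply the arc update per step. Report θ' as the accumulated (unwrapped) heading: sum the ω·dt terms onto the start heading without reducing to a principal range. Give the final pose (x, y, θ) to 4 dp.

(-8.0303, 6.0022, 0.8702)

step 1: θ'=-1.8798 (R=-0.5000) → pose (-4.6531, 4.3309, -1.8798)
step 2: θ'=0.3702 (R=0.3333) → pose (-4.2149, 3.9188, 0.3702)
step 3: θ'=-1.6298 (R=1.2500) → pose (-5.9150, 5.1578, -1.6298)
step 4: θ'=0.8702 (R=-1.2000) → pose (-8.0303, 6.0022, 0.8702)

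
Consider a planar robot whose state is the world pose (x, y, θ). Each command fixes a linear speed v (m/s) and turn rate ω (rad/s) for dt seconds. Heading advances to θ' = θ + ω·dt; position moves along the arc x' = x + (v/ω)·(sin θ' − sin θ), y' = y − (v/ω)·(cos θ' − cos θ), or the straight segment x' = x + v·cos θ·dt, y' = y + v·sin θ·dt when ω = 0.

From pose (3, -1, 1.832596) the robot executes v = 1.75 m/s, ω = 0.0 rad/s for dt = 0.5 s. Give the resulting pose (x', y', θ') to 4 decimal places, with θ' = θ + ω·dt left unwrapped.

θ' = 1.8326 + 0.0·0.5 = 1.8326
ω = 0 → straight: x' = 3 + 1.75·cos(1.8326)·0.5 = 2.7735
y' = -1 + 1.75·sin(1.8326)·0.5 = -0.1548

(2.7735, -0.1548, 1.8326)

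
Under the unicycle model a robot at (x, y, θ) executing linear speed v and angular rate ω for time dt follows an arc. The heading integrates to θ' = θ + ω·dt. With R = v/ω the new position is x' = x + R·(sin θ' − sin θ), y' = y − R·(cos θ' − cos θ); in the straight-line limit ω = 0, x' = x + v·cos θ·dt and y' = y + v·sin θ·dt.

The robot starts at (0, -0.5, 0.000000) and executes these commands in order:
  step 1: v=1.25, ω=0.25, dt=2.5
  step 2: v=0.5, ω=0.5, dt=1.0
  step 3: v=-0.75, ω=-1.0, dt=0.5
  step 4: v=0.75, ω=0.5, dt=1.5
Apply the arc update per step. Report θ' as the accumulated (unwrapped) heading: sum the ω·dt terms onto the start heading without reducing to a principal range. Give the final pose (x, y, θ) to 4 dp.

(3.5985, 1.4648, 1.3750)

step 1: θ'=0.6250 (R=5.0000) → pose (2.9255, 0.4452, 0.6250)
step 2: θ'=1.1250 (R=1.0000) → pose (3.2427, 0.8250, 1.1250)
step 3: θ'=0.6250 (R=0.7500) → pose (3.0048, 0.5401, 0.6250)
step 4: θ'=1.3750 (R=1.5000) → pose (3.5985, 1.4648, 1.3750)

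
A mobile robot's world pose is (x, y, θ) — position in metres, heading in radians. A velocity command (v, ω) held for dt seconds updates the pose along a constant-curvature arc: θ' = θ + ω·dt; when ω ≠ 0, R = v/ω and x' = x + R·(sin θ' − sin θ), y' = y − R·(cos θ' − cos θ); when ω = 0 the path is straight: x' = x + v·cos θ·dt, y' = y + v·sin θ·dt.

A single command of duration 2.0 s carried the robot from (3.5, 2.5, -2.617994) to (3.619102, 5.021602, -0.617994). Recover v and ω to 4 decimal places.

Δθ = -0.617994 − -2.617994 = 2.000000
ω = Δθ/dt = 2.000000/2.0 = 1.0000
R = −Δy/(cos θ' − cos θ) = -1.5000
v = R·ω = -1.5000·1.0000 = -1.5000

v = -1.5000, ω = 1.0000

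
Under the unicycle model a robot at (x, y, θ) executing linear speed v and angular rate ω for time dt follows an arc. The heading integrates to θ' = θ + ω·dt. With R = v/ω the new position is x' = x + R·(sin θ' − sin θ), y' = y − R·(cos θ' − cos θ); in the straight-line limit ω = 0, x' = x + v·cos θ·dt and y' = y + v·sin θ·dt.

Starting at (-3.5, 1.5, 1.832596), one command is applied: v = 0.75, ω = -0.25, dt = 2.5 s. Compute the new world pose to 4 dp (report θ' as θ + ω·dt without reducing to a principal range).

θ' = 1.8326 + -0.25·2.5 = 1.2076
R = v/ω = 0.75/-0.25 = -3.0000
x' = -3.5 + -3.0000·(sin 1.2076 − sin 1.8326) = -3.4065
y' = 1.5 − -3.0000·(cos 1.2076 − cos 1.8326) = 3.3423

(-3.4065, 3.3423, 1.2076)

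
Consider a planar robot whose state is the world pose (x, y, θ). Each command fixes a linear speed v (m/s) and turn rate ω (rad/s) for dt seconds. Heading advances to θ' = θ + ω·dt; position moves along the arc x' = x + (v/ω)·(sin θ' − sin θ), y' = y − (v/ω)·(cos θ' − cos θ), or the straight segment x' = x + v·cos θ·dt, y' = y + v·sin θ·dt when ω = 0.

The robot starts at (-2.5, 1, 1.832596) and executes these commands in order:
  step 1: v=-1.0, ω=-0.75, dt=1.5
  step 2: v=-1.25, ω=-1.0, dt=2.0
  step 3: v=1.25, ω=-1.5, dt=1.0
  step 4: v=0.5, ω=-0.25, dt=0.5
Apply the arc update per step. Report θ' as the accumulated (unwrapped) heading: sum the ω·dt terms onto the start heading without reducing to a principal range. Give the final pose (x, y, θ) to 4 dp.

(-5.6914, -0.8346, -2.9174)

step 1: θ'=0.7076 (R=1.3333) → pose (-2.9212, -0.3583, 0.7076)
step 2: θ'=-1.2924 (R=1.2500) → pose (-4.9356, 0.2481, -1.2924)
step 3: θ'=-2.7924 (R=-0.8333) → pose (-5.4517, -0.7640, -2.7924)
step 4: θ'=-2.9174 (R=-2.0000) → pose (-5.6914, -0.8346, -2.9174)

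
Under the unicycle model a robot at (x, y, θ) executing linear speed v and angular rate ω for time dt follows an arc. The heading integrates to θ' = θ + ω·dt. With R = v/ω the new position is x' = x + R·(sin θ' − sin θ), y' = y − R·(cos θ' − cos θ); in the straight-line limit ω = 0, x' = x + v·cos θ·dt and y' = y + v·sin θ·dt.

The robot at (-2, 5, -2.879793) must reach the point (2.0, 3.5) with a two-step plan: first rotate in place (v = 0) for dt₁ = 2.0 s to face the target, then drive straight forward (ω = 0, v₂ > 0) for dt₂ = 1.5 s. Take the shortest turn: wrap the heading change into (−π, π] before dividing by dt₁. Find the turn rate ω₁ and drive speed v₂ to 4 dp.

heading to target = atan2(3.5−5, 2−-2) = -0.3588
Δθ = wrap(-0.3588 − -2.8798) = 2.5210; ω₁ = Δθ/dt₁ = 1.2605
distance = √((2−-2)² + (3.5−5)²) = 4.2720; v₂ = distance/dt₂ = 2.8480

ω₁ = 1.2605, v₂ = 2.8480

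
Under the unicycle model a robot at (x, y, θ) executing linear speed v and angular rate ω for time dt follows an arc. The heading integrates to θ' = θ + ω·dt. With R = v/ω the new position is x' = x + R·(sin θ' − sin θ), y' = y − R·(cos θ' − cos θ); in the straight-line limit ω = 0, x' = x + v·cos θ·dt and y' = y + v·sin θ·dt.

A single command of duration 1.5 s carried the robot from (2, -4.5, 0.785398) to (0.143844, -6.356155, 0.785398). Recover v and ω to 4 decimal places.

v = -1.7500, ω = 0.0000

Δθ = 0.785398 − 0.785398 = 0.000000
ω = Δθ/dt = 0.000000/1.5 = 0.0000
ω = 0 → v = (Δx·cos θ + Δy·sin θ)/dt = -1.7500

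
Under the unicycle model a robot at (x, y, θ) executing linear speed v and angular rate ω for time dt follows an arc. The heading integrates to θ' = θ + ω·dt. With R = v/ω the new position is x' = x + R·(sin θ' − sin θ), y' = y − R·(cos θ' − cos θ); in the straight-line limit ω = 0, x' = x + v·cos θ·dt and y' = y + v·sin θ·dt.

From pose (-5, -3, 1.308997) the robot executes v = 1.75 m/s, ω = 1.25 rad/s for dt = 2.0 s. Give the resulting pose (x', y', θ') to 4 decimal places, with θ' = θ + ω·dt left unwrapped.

θ' = 1.3090 + 1.25·2.0 = 3.8090
R = v/ω = 1.75/1.25 = 1.4000
x' = -5 + 1.4000·(sin 3.8090 − sin 1.3090) = -7.2188
y' = -3 − 1.4000·(cos 3.8090 − cos 1.3090) = -1.5381

(-7.2188, -1.5381, 3.8090)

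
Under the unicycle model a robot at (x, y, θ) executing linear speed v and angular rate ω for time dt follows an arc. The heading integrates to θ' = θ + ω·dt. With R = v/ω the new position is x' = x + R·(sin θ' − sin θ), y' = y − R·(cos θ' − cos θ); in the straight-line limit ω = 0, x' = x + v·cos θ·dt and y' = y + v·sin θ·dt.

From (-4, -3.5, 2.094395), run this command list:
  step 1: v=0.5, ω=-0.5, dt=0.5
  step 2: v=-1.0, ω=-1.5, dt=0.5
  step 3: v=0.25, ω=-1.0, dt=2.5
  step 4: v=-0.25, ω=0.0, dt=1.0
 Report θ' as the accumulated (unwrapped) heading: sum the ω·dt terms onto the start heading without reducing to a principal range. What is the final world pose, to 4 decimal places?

step 1: θ'=1.8444 (R=-1.0000) → pose (-4.0968, -3.2702, 1.8444)
step 2: θ'=1.0944 (R=0.6667) → pose (-4.1462, -3.7561, 1.0944)
step 3: θ'=-1.4056 (R=-0.2500) → pose (-3.6775, -3.8296, -1.4056)
step 4: θ'=-1.4056 (straight) → pose (-3.7186, -3.5830, -1.4056)

(-3.7186, -3.5830, -1.4056)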